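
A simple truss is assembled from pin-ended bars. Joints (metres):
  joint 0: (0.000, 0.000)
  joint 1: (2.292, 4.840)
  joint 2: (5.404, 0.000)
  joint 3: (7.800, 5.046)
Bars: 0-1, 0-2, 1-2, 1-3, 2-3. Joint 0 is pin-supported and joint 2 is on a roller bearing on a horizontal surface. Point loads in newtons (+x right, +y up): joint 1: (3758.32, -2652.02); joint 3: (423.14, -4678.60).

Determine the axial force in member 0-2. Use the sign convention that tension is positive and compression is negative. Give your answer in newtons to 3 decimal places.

N=4 nodes, M=5 members, R=3 reactions → 2N=8, M+R=8
member 0 (0-1): L=5.3553, (cx,cy)=(0.4280,0.9038)
member 1 (0-2): L=5.4040, (cx,cy)=(1.0000,0.0000)
member 2 (1-2): L=5.7541, (cx,cy)=(0.5408,-0.8411)
member 3 (1-3): L=5.5119, (cx,cy)=(0.9993,0.0374)
member 4 (2-3): L=5.5860, (cx,cy)=(0.4289,0.9033)
solve A·x = −loads:
  F[0-1] = +4767.0054 N (tension)
  F[0-2] = +2141.2293 N (tension)
  F[1-2] = -8155.2598 N (compression)
  F[1-3] = +2694.3849 N (tension)
  F[2-3] = -5290.7196 N (compression)
  Rx@0 = -4181.4600 N
  Ry@0 = -4308.3406 N
  Ry@2 = +11638.9606 N

2141.229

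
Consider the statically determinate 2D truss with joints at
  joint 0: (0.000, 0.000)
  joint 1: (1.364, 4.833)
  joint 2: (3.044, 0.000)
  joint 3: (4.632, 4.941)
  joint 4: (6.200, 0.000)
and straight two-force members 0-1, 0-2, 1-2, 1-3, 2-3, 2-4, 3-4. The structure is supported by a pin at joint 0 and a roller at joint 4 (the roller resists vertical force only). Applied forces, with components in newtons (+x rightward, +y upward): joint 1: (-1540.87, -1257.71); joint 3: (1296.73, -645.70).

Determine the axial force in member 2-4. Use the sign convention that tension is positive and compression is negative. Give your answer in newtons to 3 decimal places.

187.669

N=5 nodes, M=7 members, R=3 reactions → 2N=10, M+R=10
member 0 (0-1): L=5.0218, (cx,cy)=(0.2716,0.9624)
member 1 (0-2): L=3.0440, (cx,cy)=(1.0000,0.0000)
member 2 (1-2): L=5.1167, (cx,cy)=(0.3283,-0.9446)
member 3 (1-3): L=3.2698, (cx,cy)=(0.9995,0.0330)
member 4 (2-3): L=5.1899, (cx,cy)=(0.3060,0.9520)
member 5 (2-4): L=3.1560, (cx,cy)=(1.0000,0.0000)
member 6 (3-4): L=5.1838, (cx,cy)=(0.3025,-0.9532)
solve A·x = −loads:
  F[0-1] = -1363.2882 N (compression)
  F[0-2] = +126.1512 N (tension)
  F[1-2] = +97.3521 N (tension)
  F[1-3] = +1139.2359 N (tension)
  F[2-3] = -96.5874 N (compression)
  F[2-4] = +187.6693 N (tension)
  F[3-4] = -620.4375 N (compression)
  Rx@0 = +244.1400 N
  Ry@0 = +1312.0363 N
  Ry@4 = +591.3737 N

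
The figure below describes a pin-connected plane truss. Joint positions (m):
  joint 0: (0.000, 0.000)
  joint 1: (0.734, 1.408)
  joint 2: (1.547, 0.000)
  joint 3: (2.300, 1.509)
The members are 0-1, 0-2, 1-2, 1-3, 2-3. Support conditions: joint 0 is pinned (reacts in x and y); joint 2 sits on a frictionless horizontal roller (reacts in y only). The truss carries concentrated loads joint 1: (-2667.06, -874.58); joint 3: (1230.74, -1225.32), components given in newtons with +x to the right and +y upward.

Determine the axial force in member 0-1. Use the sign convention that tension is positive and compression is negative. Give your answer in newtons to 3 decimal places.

-1229.344

N=4 nodes, M=5 members, R=3 reactions → 2N=8, M+R=8
member 0 (0-1): L=1.5878, (cx,cy)=(0.4623,0.8867)
member 1 (0-2): L=1.5470, (cx,cy)=(1.0000,0.0000)
member 2 (1-2): L=1.6259, (cx,cy)=(0.5000,-0.8660)
member 3 (1-3): L=1.5693, (cx,cy)=(0.9979,0.0644)
member 4 (2-3): L=1.6864, (cx,cy)=(0.4465,0.8948)
solve A·x = −loads:
  F[0-1] = -1229.3438 N (compression)
  F[0-2] = -868.0378 N (compression)
  F[1-2] = +390.6395 N (tension)
  F[1-3] = +1907.3964 N (tension)
  F[2-3] = -1506.6043 N (compression)
  Rx@0 = +1436.3200 N
  Ry@0 = +1090.1108 N
  Ry@2 = +1009.7892 N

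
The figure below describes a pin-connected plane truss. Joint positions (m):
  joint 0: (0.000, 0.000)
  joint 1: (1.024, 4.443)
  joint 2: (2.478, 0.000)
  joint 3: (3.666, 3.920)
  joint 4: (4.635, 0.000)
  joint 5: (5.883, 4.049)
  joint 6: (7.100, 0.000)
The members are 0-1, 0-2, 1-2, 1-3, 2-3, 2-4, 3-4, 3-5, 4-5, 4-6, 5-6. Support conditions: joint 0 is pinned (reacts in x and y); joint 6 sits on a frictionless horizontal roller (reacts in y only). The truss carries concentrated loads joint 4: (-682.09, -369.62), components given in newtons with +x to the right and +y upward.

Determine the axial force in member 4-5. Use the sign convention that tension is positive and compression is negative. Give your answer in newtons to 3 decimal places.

N=7 nodes, M=11 members, R=3 reactions → 2N=14, M+R=14
member 0 (0-1): L=4.5595, (cx,cy)=(0.2246,0.9745)
member 1 (0-2): L=2.4780, (cx,cy)=(1.0000,0.0000)
member 2 (1-2): L=4.6749, (cx,cy)=(0.3110,-0.9504)
member 3 (1-3): L=2.6933, (cx,cy)=(0.9810,-0.1942)
member 4 (2-3): L=4.0961, (cx,cy)=(0.2900,0.9570)
member 5 (2-4): L=2.1570, (cx,cy)=(1.0000,0.0000)
member 6 (3-4): L=4.0380, (cx,cy)=(0.2400,-0.9708)
member 7 (3-5): L=2.2207, (cx,cy)=(0.9983,0.0581)
member 8 (4-5): L=4.2370, (cx,cy)=(0.2946,0.9556)
member 9 (4-6): L=2.4650, (cx,cy)=(1.0000,0.0000)
member 10 (5-6): L=4.2279, (cx,cy)=(0.2878,-0.9577)
solve A·x = −loads:
  F[0-1] = -131.6900 N (compression)
  F[0-2] = -652.5141 N (compression)
  F[1-2] = +150.9627 N (tension)
  F[1-3] = -78.0141 N (compression)
  F[2-3] = -149.9193 N (compression)
  F[2-4] = -562.0792 N (compression)
  F[3-4] = +123.2228 N (tension)
  F[3-5] = -149.8337 N (compression)
  F[4-5] = +261.6036 N (tension)
  F[4-6] = +72.5253 N (tension)
  F[5-6] = -251.9579 N (compression)
  Rx@0 = +682.0900 N
  Ry@0 = +128.3258 N
  Ry@6 = +241.2942 N

261.604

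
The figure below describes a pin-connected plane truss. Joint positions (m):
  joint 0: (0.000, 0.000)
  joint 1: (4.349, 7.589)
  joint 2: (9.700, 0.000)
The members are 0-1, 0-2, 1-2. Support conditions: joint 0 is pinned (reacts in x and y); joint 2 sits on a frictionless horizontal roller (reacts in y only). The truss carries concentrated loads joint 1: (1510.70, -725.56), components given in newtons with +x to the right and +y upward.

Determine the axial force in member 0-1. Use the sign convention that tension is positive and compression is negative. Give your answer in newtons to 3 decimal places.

N=3 nodes, M=3 members, R=3 reactions → 2N=6, M+R=6
member 0 (0-1): L=8.7468, (cx,cy)=(0.4972,0.8676)
member 1 (0-2): L=9.7000, (cx,cy)=(1.0000,0.0000)
member 2 (1-2): L=9.2858, (cx,cy)=(0.5763,-0.8173)
solve A·x = −loads:
  F[0-1] = +900.9289 N (tension)
  F[0-2] = +1062.7494 N (tension)
  F[1-2] = -1844.2311 N (compression)
  Rx@0 = -1510.7000 N
  Ry@0 = -781.6733 N
  Ry@2 = +1507.2333 N

900.929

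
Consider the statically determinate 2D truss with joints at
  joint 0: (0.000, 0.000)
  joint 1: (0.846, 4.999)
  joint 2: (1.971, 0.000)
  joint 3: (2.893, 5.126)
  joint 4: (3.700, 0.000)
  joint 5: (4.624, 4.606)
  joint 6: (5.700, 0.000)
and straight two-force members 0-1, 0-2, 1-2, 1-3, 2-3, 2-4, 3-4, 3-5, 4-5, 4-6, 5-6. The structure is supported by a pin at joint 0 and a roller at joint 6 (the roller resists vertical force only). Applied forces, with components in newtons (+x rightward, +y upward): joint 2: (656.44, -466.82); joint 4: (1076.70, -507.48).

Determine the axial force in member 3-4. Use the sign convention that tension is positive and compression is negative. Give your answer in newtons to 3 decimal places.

N=7 nodes, M=11 members, R=3 reactions → 2N=14, M+R=14
member 0 (0-1): L=5.0701, (cx,cy)=(0.1669,0.9860)
member 1 (0-2): L=1.9710, (cx,cy)=(1.0000,0.0000)
member 2 (1-2): L=5.1240, (cx,cy)=(0.2196,-0.9756)
member 3 (1-3): L=2.0509, (cx,cy)=(0.9981,0.0619)
member 4 (2-3): L=5.2083, (cx,cy)=(0.1770,0.9842)
member 5 (2-4): L=1.7290, (cx,cy)=(1.0000,0.0000)
member 6 (3-4): L=5.1891, (cx,cy)=(0.1555,-0.9878)
member 7 (3-5): L=1.8074, (cx,cy)=(0.9577,-0.2877)
member 8 (4-5): L=4.6978, (cx,cy)=(0.1967,0.9805)
member 9 (4-6): L=2.0000, (cx,cy)=(1.0000,0.0000)
member 10 (5-6): L=4.7300, (cx,cy)=(0.2275,-0.9738)
solve A·x = −loads:
  F[0-1] = -490.3360 N (compression)
  F[0-2] = +1814.9581 N (tension)
  F[1-2] = +483.5978 N (tension)
  F[1-3] = -188.3554 N (compression)
  F[2-3] = -5.0581 N (compression)
  F[2-4] = +1265.5893 N (tension)
  F[3-4] = +77.9765 N (tension)
  F[3-5] = -209.8903 N (compression)
  F[4-5] = +439.0282 N (tension)
  F[4-6] = +114.6639 N (tension)
  F[5-6] = -504.0536 N (compression)
  Rx@0 = -1733.1400 N
  Ry@0 = +483.4617 N
  Ry@6 = +490.8383 N

77.977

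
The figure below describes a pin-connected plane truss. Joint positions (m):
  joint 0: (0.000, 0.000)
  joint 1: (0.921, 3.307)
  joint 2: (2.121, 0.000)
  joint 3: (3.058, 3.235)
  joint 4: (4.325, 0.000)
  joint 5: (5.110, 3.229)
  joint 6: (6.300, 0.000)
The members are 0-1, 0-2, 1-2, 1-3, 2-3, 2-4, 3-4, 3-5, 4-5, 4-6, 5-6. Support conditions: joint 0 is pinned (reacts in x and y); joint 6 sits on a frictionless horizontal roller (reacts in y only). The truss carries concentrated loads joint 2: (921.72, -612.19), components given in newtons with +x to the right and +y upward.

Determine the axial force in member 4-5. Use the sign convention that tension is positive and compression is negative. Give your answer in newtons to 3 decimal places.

N=7 nodes, M=11 members, R=3 reactions → 2N=14, M+R=14
member 0 (0-1): L=3.4329, (cx,cy)=(0.2683,0.9633)
member 1 (0-2): L=2.1210, (cx,cy)=(1.0000,0.0000)
member 2 (1-2): L=3.5180, (cx,cy)=(0.3411,-0.9400)
member 3 (1-3): L=2.1382, (cx,cy)=(0.9994,-0.0337)
member 4 (2-3): L=3.3680, (cx,cy)=(0.2782,0.9605)
member 5 (2-4): L=2.2040, (cx,cy)=(1.0000,0.0000)
member 6 (3-4): L=3.4743, (cx,cy)=(0.3647,-0.9311)
member 7 (3-5): L=2.0520, (cx,cy)=(1.0000,-0.0029)
member 8 (4-5): L=3.3231, (cx,cy)=(0.2362,0.9717)
member 9 (4-6): L=1.9750, (cx,cy)=(1.0000,0.0000)
member 10 (5-6): L=3.4413, (cx,cy)=(0.3458,-0.9383)
solve A·x = −loads:
  F[0-1] = -421.5404 N (compression)
  F[0-2] = +1034.8150 N (tension)
  F[1-2] = +441.4452 N (tension)
  F[1-3] = -263.8233 N (compression)
  F[2-3] = +205.3264 N (tension)
  F[2-4] = +206.5499 N (tension)
  F[3-4] = -220.9521 N (compression)
  F[3-5] = -125.9733 N (compression)
  F[4-5] = +211.7281 N (tension)
  F[4-6] = +75.9566 N (tension)
  F[5-6] = -219.6548 N (compression)
  Rx@0 = -921.7200 N
  Ry@0 = +406.0860 N
  Ry@6 = +206.1040 N

211.728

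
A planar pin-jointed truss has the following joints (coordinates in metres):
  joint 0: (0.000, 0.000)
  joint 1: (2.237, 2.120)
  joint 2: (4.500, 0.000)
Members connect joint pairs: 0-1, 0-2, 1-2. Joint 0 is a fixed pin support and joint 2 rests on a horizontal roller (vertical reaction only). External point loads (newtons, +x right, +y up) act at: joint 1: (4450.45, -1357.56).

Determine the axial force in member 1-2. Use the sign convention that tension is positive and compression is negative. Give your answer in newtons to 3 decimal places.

-4053.861

N=3 nodes, M=3 members, R=3 reactions → 2N=6, M+R=6
member 0 (0-1): L=3.0820, (cx,cy)=(0.7258,0.6879)
member 1 (0-2): L=4.5000, (cx,cy)=(1.0000,0.0000)
member 2 (1-2): L=3.1009, (cx,cy)=(0.7298,-0.6837)
solve A·x = −loads:
  F[0-1] = +2055.5531 N (tension)
  F[0-2] = +2958.4611 N (tension)
  F[1-2] = -4053.8605 N (compression)
  Rx@0 = -4450.4500 N
  Ry@0 = -1413.9546 N
  Ry@2 = +2771.5146 N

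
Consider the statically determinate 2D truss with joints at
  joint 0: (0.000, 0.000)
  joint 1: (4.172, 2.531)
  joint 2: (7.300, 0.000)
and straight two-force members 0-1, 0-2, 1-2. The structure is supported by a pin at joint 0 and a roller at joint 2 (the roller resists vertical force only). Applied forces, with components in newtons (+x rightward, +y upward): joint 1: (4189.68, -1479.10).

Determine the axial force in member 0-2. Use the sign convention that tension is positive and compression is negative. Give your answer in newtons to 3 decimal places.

2839.954

N=3 nodes, M=3 members, R=3 reactions → 2N=6, M+R=6
member 0 (0-1): L=4.8797, (cx,cy)=(0.8550,0.5187)
member 1 (0-2): L=7.3000, (cx,cy)=(1.0000,0.0000)
member 2 (1-2): L=4.0237, (cx,cy)=(0.7774,-0.6290)
solve A·x = −loads:
  F[0-1] = +1578.6837 N (tension)
  F[0-2] = +2839.9539 N (tension)
  F[1-2] = -3653.1929 N (compression)
  Rx@0 = -4189.6800 N
  Ry@0 = -818.8295 N
  Ry@2 = +2297.9295 N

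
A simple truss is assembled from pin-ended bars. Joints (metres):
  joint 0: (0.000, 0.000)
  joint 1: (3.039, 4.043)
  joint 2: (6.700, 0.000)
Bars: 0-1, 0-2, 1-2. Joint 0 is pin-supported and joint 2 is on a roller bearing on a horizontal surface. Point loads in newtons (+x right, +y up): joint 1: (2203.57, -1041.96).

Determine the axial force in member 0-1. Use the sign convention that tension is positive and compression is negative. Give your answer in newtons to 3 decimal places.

951.213

N=3 nodes, M=3 members, R=3 reactions → 2N=6, M+R=6
member 0 (0-1): L=5.0578, (cx,cy)=(0.6009,0.7994)
member 1 (0-2): L=6.7000, (cx,cy)=(1.0000,0.0000)
member 2 (1-2): L=5.4542, (cx,cy)=(0.6712,-0.7413)
solve A·x = −loads:
  F[0-1] = +951.2133 N (tension)
  F[0-2] = +1632.0299 N (tension)
  F[1-2] = -2431.4362 N (compression)
  Rx@0 = -2203.5700 N
  Ry@0 = -760.3609 N
  Ry@2 = +1802.3209 N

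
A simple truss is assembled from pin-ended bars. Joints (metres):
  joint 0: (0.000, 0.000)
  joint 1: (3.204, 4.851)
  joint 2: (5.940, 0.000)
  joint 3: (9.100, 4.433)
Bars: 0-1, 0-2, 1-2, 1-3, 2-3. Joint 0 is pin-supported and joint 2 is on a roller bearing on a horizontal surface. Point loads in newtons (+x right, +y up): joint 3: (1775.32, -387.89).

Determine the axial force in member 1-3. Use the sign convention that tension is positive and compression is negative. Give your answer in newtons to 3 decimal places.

N=4 nodes, M=5 members, R=3 reactions → 2N=8, M+R=8
member 0 (0-1): L=5.8136, (cx,cy)=(0.5511,0.8344)
member 1 (0-2): L=5.9400, (cx,cy)=(1.0000,0.0000)
member 2 (1-2): L=5.5694, (cx,cy)=(0.4913,-0.8710)
member 3 (1-3): L=5.9108, (cx,cy)=(0.9975,-0.0707)
member 4 (2-3): L=5.4440, (cx,cy)=(0.5805,0.8143)
solve A·x = −loads:
  F[0-1] = +1835.1179 N (tension)
  F[0-2] = +763.9451 N (tension)
  F[1-2] = -1917.0007 N (compression)
  F[1-3] = +1958.0196 N (tension)
  F[2-3] = -306.3064 N (compression)
  Rx@0 = -1775.3200 N
  Ry@0 = -1531.2670 N
  Ry@2 = +1919.1570 N

1958.020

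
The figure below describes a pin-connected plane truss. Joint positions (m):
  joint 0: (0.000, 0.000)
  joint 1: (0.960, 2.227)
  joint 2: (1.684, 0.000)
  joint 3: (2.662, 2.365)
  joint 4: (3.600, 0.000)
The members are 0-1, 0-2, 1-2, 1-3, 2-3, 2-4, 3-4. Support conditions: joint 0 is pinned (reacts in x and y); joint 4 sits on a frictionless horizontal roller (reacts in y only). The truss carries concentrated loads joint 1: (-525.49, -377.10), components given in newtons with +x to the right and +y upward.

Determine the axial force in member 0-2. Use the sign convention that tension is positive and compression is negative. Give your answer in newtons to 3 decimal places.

N=5 nodes, M=7 members, R=3 reactions → 2N=10, M+R=10
member 0 (0-1): L=2.4251, (cx,cy)=(0.3959,0.9183)
member 1 (0-2): L=1.6840, (cx,cy)=(1.0000,0.0000)
member 2 (1-2): L=2.3417, (cx,cy)=(0.3092,-0.9510)
member 3 (1-3): L=1.7076, (cx,cy)=(0.9967,0.0808)
member 4 (2-3): L=2.5592, (cx,cy)=(0.3821,0.9241)
member 5 (2-4): L=1.9160, (cx,cy)=(1.0000,0.0000)
member 6 (3-4): L=2.5442, (cx,cy)=(0.3687,-0.9296)
solve A·x = −loads:
  F[0-1] = -655.1308 N (compression)
  F[0-2] = -266.1504 N (compression)
  F[1-2] = +252.1261 N (tension)
  F[1-3] = +188.8174 N (tension)
  F[2-3] = -259.4662 N (compression)
  F[2-4] = -89.0461 N (compression)
  F[3-4] = +241.5279 N (tension)
  Rx@0 = +525.4900 N
  Ry@0 = +601.6140 N
  Ry@4 = -224.5140 N

-266.150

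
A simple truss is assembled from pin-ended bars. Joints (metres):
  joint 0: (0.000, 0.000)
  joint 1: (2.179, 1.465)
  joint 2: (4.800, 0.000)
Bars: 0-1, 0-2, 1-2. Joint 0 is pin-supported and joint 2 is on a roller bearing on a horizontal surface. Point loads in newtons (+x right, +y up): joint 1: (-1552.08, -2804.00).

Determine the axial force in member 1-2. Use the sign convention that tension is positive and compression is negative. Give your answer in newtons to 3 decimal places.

-1638.011

N=3 nodes, M=3 members, R=3 reactions → 2N=6, M+R=6
member 0 (0-1): L=2.6257, (cx,cy)=(0.8299,0.5579)
member 1 (0-2): L=4.8000, (cx,cy)=(1.0000,0.0000)
member 2 (1-2): L=3.0026, (cx,cy)=(0.8729,-0.4879)
solve A·x = −loads:
  F[0-1] = -3593.1828 N (compression)
  F[0-2] = +1429.8162 N (tension)
  F[1-2] = -1638.0114 N (compression)
  Rx@0 = +1552.0800 N
  Ry@0 = +2004.8086 N
  Ry@2 = +799.1914 N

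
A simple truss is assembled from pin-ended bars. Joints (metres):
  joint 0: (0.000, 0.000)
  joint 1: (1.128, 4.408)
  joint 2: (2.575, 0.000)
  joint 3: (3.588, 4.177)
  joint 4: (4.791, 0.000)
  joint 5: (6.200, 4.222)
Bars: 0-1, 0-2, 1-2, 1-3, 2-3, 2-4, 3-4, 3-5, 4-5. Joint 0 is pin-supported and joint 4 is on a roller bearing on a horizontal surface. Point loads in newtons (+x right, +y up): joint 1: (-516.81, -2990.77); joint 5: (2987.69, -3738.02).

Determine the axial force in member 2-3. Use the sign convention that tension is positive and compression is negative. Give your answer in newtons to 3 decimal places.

4281.557

N=6 nodes, M=9 members, R=3 reactions → 2N=12, M+R=12
member 0 (0-1): L=4.5500, (cx,cy)=(0.2479,0.9688)
member 1 (0-2): L=2.5750, (cx,cy)=(1.0000,0.0000)
member 2 (1-2): L=4.6394, (cx,cy)=(0.3119,-0.9501)
member 3 (1-3): L=2.4708, (cx,cy)=(0.9956,-0.0935)
member 4 (2-3): L=4.2981, (cx,cy)=(0.2357,0.9718)
member 5 (2-4): L=2.2160, (cx,cy)=(1.0000,0.0000)
member 6 (3-4): L=4.3468, (cx,cy)=(0.2768,-0.9609)
member 7 (3-5): L=2.6124, (cx,cy)=(0.9999,0.0172)
member 8 (4-5): L=4.4509, (cx,cy)=(0.3166,0.9486)
solve A·x = −loads:
  F[0-1] = +1001.3290 N (tension)
  F[0-2] = +2222.6405 N (tension)
  F[1-2] = -4379.3969 N (compression)
  F[1-3] = +2140.3229 N (tension)
  F[2-3] = +4281.5571 N (tension)
  F[2-4] = -152.3641 N (compression)
  F[3-4] = -4045.4699 N (compression)
  F[3-5] = +4260.2954 N (tension)
  F[4-5] = -4018.0510 N (compression)
  Rx@0 = -2470.8800 N
  Ry@0 = -970.0706 N
  Ry@4 = +7698.8606 N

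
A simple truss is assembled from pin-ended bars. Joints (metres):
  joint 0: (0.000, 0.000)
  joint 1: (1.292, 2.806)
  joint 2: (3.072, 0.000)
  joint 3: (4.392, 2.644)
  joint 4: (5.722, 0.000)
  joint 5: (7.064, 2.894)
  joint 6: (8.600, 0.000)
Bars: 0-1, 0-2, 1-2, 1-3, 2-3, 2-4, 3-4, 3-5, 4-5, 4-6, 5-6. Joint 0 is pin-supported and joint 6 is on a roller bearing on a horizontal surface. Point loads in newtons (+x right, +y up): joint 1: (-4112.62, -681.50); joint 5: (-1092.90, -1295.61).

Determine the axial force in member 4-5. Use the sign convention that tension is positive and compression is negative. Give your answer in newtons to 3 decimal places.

N=7 nodes, M=11 members, R=3 reactions → 2N=14, M+R=14
member 0 (0-1): L=3.0892, (cx,cy)=(0.4182,0.9083)
member 1 (0-2): L=3.0720, (cx,cy)=(1.0000,0.0000)
member 2 (1-2): L=3.3230, (cx,cy)=(0.5357,-0.8444)
member 3 (1-3): L=3.1042, (cx,cy)=(0.9986,-0.0522)
member 4 (2-3): L=2.9552, (cx,cy)=(0.4467,0.8947)
member 5 (2-4): L=2.6500, (cx,cy)=(1.0000,0.0000)
member 6 (3-4): L=2.9597, (cx,cy)=(0.4494,-0.8933)
member 7 (3-5): L=2.6837, (cx,cy)=(0.9957,0.0932)
member 8 (4-5): L=3.1900, (cx,cy)=(0.4207,0.9072)
member 9 (4-6): L=2.8780, (cx,cy)=(1.0000,0.0000)
member 10 (5-6): L=3.2764, (cx,cy)=(0.4688,-0.8833)
solve A·x = −loads:
  F[0-1] = -2774.4671 N (compression)
  F[0-2] = -4045.1355 N (compression)
  F[1-2] = +2063.0838 N (tension)
  F[1-3] = +1849.6287 N (tension)
  F[2-3] = -1947.1689 N (compression)
  F[2-4] = -2070.2623 N (compression)
  F[3-4] = +2063.4201 N (tension)
  F[3-5] = +50.3324 N (tension)
  F[4-5] = -2031.8908 N (compression)
  F[4-6] = -288.2223 N (compression)
  F[5-6] = +614.7916 N (tension)
  Rx@0 = +5205.5200 N
  Ry@0 = +2520.1539 N
  Ry@6 = -543.0439 N

-2031.891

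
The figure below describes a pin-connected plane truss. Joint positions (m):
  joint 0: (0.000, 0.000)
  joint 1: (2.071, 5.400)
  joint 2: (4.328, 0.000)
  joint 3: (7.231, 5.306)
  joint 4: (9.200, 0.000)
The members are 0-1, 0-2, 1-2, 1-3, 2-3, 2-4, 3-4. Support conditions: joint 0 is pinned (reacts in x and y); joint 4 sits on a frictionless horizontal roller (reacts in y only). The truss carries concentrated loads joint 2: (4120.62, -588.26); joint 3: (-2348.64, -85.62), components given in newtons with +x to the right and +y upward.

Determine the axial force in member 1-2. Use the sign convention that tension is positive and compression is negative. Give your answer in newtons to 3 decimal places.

1852.466

N=5 nodes, M=7 members, R=3 reactions → 2N=10, M+R=10
member 0 (0-1): L=5.7835, (cx,cy)=(0.3581,0.9337)
member 1 (0-2): L=4.3280, (cx,cy)=(1.0000,0.0000)
member 2 (1-2): L=5.8527, (cx,cy)=(0.3856,-0.9227)
member 3 (1-3): L=5.1609, (cx,cy)=(0.9998,-0.0182)
member 4 (2-3): L=6.0482, (cx,cy)=(0.4800,0.8773)
member 5 (2-4): L=4.8720, (cx,cy)=(1.0000,0.0000)
member 6 (3-4): L=5.6596, (cx,cy)=(0.3479,-0.9375)
solve A·x = −loads:
  F[0-1] = -1804.0273 N (compression)
  F[0-2] = +2417.9783 N (tension)
  F[1-2] = +1852.4662 N (tension)
  F[1-3] = -1360.5984 N (compression)
  F[2-3] = -1277.7205 N (compression)
  F[2-4] = -374.9929 N (compression)
  F[3-4] = +1077.8537 N (tension)
  Rx@0 = -1771.9800 N
  Ry@0 = +1684.3992 N
  Ry@4 = -1010.5192 N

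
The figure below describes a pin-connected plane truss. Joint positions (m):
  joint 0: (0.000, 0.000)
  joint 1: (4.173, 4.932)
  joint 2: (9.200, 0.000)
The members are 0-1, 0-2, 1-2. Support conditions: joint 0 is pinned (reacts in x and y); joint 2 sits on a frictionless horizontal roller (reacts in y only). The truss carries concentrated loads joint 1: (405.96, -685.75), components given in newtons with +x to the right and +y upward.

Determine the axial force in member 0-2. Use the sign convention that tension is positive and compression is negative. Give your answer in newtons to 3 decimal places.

N=3 nodes, M=3 members, R=3 reactions → 2N=6, M+R=6
member 0 (0-1): L=6.4605, (cx,cy)=(0.6459,0.7634)
member 1 (0-2): L=9.2000, (cx,cy)=(1.0000,0.0000)
member 2 (1-2): L=7.0424, (cx,cy)=(0.7138,-0.7003)
solve A·x = −loads:
  F[0-1] = -205.7533 N (compression)
  F[0-2] = +538.8605 N (tension)
  F[1-2] = -754.8974 N (compression)
  Rx@0 = -405.9600 N
  Ry@0 = +157.0729 N
  Ry@2 = +528.6771 N

538.860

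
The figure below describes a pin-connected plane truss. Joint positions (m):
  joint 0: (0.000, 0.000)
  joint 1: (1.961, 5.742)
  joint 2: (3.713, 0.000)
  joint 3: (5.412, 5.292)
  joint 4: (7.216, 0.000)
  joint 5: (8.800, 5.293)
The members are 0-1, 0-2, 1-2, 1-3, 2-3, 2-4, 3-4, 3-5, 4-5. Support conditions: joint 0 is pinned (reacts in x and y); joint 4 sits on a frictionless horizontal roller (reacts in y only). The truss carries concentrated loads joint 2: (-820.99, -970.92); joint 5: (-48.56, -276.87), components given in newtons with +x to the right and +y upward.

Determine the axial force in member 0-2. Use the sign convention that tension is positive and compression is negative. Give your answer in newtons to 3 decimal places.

-717.173

N=6 nodes, M=9 members, R=3 reactions → 2N=12, M+R=12
member 0 (0-1): L=6.0676, (cx,cy)=(0.3232,0.9463)
member 1 (0-2): L=3.7130, (cx,cy)=(1.0000,0.0000)
member 2 (1-2): L=6.0033, (cx,cy)=(0.2918,-0.9565)
member 3 (1-3): L=3.4802, (cx,cy)=(0.9916,-0.1293)
member 4 (2-3): L=5.5580, (cx,cy)=(0.3057,0.9521)
member 5 (2-4): L=3.5030, (cx,cy)=(1.0000,0.0000)
member 6 (3-4): L=5.5910, (cx,cy)=(0.3227,-0.9465)
member 7 (3-5): L=3.3880, (cx,cy)=(1.0000,0.0003)
member 8 (4-5): L=5.5249, (cx,cy)=(0.2867,0.9580)
solve A·x = −loads:
  F[0-1] = -471.4774 N (compression)
  F[0-2] = -717.1729 N (compression)
  F[1-2] = +507.4454 N (tension)
  F[1-3] = -303.0125 N (compression)
  F[2-3] = +509.9756 N (tension)
  F[2-4] = +96.0179 N (tension)
  F[3-4] = -554.3861 N (compression)
  F[3-5] = +34.3000 N (tension)
  F[4-5] = -289.0128 N (compression)
  Rx@0 = +869.5500 N
  Ry@0 = +446.1750 N
  Ry@4 = +801.6150 N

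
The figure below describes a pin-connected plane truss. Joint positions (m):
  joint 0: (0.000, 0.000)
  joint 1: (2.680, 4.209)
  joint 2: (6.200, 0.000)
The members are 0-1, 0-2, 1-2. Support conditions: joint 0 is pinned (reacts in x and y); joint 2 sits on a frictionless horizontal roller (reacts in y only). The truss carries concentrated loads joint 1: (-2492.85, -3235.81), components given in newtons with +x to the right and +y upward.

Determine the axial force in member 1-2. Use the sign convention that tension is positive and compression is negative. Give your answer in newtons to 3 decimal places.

N=3 nodes, M=3 members, R=3 reactions → 2N=6, M+R=6
member 0 (0-1): L=4.9898, (cx,cy)=(0.5371,0.8435)
member 1 (0-2): L=6.2000, (cx,cy)=(1.0000,0.0000)
member 2 (1-2): L=5.4869, (cx,cy)=(0.6415,-0.7671)
solve A·x = −loads:
  F[0-1] = -4184.1612 N (compression)
  F[0-2] = -245.5541 N (compression)
  F[1-2] = +382.7645 N (tension)
  Rx@0 = +2492.8500 N
  Ry@0 = +3529.4285 N
  Ry@2 = -293.6185 N

382.764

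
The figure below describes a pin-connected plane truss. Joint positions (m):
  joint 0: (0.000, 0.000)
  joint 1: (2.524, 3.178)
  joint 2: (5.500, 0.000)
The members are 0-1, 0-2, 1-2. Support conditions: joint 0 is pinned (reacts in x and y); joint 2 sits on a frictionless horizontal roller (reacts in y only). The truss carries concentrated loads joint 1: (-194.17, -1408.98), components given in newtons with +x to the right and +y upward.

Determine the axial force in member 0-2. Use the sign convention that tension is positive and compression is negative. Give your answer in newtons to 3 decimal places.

500.431

N=3 nodes, M=3 members, R=3 reactions → 2N=6, M+R=6
member 0 (0-1): L=4.0584, (cx,cy)=(0.6219,0.7831)
member 1 (0-2): L=5.5000, (cx,cy)=(1.0000,0.0000)
member 2 (1-2): L=4.3539, (cx,cy)=(0.6835,-0.7299)
solve A·x = −loads:
  F[0-1] = -1116.8542 N (compression)
  F[0-2] = +500.4313 N (tension)
  F[1-2] = -732.1295 N (compression)
  Rx@0 = +194.1700 N
  Ry@0 = +874.5812 N
  Ry@2 = +534.3988 N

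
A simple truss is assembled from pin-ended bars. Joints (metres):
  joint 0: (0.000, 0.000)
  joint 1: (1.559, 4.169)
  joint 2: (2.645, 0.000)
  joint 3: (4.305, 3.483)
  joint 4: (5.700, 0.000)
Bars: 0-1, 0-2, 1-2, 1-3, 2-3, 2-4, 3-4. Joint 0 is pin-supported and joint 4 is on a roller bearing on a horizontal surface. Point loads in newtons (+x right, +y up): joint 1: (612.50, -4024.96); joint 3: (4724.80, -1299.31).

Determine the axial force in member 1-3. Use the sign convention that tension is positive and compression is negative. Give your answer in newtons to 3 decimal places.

545.705

N=5 nodes, M=7 members, R=3 reactions → 2N=10, M+R=10
member 0 (0-1): L=4.4510, (cx,cy)=(0.3503,0.9367)
member 1 (0-2): L=2.6450, (cx,cy)=(1.0000,0.0000)
member 2 (1-2): L=4.3081, (cx,cy)=(0.2521,-0.9677)
member 3 (1-3): L=2.8304, (cx,cy)=(0.9702,-0.2424)
member 4 (2-3): L=3.8584, (cx,cy)=(0.4302,0.9027)
member 5 (2-4): L=3.0550, (cx,cy)=(1.0000,0.0000)
member 6 (3-4): L=3.7520, (cx,cy)=(0.3718,-0.9283)
solve A·x = −loads:
  F[0-1] = +99.2887 N (tension)
  F[0-2] = +5302.5230 N (tension)
  F[1-2] = -4392.0586 N (compression)
  F[1-3] = +545.7054 N (tension)
  F[2-3] = +4708.2557 N (tension)
  F[2-4] = +2169.7072 N (tension)
  F[3-4] = -5835.6176 N (compression)
  Rx@0 = -5337.3000 N
  Ry@0 = -92.9990 N
  Ry@4 = +5417.2690 N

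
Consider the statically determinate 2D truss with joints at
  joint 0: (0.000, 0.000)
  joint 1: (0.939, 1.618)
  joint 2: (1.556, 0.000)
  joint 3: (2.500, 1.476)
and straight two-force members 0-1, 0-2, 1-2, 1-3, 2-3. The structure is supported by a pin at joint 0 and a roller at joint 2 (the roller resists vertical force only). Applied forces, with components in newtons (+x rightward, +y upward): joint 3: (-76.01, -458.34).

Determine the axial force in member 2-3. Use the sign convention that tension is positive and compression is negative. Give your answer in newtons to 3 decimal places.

-521.908

N=4 nodes, M=5 members, R=3 reactions → 2N=8, M+R=8
member 0 (0-1): L=1.8707, (cx,cy)=(0.5019,0.8649)
member 1 (0-2): L=1.5560, (cx,cy)=(1.0000,0.0000)
member 2 (1-2): L=1.7317, (cx,cy)=(0.3563,-0.9344)
member 3 (1-3): L=1.5674, (cx,cy)=(0.9959,-0.0906)
member 4 (2-3): L=1.7521, (cx,cy)=(0.5388,0.8424)
solve A·x = −loads:
  F[0-1] = +238.1375 N (tension)
  F[0-2] = -195.5412 N (compression)
  F[1-2] = -240.4095 N (compression)
  F[1-3] = +206.0382 N (tension)
  F[2-3] = -521.9075 N (compression)
  Rx@0 = +76.0100 N
  Ry@0 = -205.9654 N
  Ry@2 = +664.3054 N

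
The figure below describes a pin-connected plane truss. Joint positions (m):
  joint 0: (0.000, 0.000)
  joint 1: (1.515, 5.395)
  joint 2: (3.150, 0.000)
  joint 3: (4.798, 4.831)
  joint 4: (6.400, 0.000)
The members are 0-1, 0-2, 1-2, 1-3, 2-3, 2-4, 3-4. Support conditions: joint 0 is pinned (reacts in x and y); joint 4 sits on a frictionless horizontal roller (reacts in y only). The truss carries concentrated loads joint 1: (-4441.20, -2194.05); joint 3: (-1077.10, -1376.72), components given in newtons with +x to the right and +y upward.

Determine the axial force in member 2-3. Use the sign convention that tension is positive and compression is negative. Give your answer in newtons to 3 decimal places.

N=5 nodes, M=7 members, R=3 reactions → 2N=10, M+R=10
member 0 (0-1): L=5.6037, (cx,cy)=(0.2704,0.9628)
member 1 (0-2): L=3.1500, (cx,cy)=(1.0000,0.0000)
member 2 (1-2): L=5.6373, (cx,cy)=(0.2900,-0.9570)
member 3 (1-3): L=3.3311, (cx,cy)=(0.9856,-0.1693)
member 4 (2-3): L=5.1044, (cx,cy)=(0.3229,0.9464)
member 5 (2-4): L=3.2500, (cx,cy)=(1.0000,0.0000)
member 6 (3-4): L=5.0897, (cx,cy)=(0.3148,-0.9492)
solve A·x = −loads:
  F[0-1] = -6830.4908 N (compression)
  F[0-2] = -3671.6224 N (compression)
  F[1-2] = +4339.0512 N (tension)
  F[1-3] = +1355.6310 N (tension)
  F[2-3] = -4387.5132 N (compression)
  F[2-4] = -996.6000 N (compression)
  F[3-4] = +3166.2841 N (tension)
  Rx@0 = +5518.3000 N
  Ry@0 = +6576.1225 N
  Ry@4 = -3005.3525 N

-4387.513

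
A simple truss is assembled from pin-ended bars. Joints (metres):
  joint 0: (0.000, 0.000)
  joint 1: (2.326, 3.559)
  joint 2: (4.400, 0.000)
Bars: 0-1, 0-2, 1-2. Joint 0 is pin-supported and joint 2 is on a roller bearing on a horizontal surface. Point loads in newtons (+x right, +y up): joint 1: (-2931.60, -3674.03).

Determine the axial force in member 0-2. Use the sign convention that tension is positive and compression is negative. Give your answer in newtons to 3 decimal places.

N=3 nodes, M=3 members, R=3 reactions → 2N=6, M+R=6
member 0 (0-1): L=4.2517, (cx,cy)=(0.5471,0.8371)
member 1 (0-2): L=4.4000, (cx,cy)=(1.0000,0.0000)
member 2 (1-2): L=4.1192, (cx,cy)=(0.5035,-0.8640)
solve A·x = −loads:
  F[0-1] = -4901.6361 N (compression)
  F[0-2] = -250.0215 N (compression)
  F[1-2] = +496.5733 N (tension)
  Rx@0 = +2931.6000 N
  Ry@0 = +4103.0688 N
  Ry@2 = -429.0388 N

-250.021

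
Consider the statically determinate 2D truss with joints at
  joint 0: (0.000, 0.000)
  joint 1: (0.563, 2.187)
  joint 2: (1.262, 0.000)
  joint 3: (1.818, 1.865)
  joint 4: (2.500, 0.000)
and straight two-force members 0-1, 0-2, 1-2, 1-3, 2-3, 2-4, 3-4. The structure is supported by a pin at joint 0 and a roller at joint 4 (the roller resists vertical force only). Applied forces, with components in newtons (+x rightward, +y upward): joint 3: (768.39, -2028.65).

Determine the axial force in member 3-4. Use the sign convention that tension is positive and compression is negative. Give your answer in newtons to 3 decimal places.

-2181.121

N=5 nodes, M=7 members, R=3 reactions → 2N=10, M+R=10
member 0 (0-1): L=2.2583, (cx,cy)=(0.2493,0.9684)
member 1 (0-2): L=1.2620, (cx,cy)=(1.0000,0.0000)
member 2 (1-2): L=2.2960, (cx,cy)=(0.3044,-0.9525)
member 3 (1-3): L=1.2957, (cx,cy)=(0.9686,-0.2485)
member 4 (2-3): L=1.9461, (cx,cy)=(0.2857,0.9583)
member 5 (2-4): L=1.2380, (cx,cy)=(1.0000,0.0000)
member 6 (3-4): L=1.9858, (cx,cy)=(0.3434,-0.9392)
solve A·x = −loads:
  F[0-1] = +20.4489 N (tension)
  F[0-2] = +763.2921 N (tension)
  F[1-2] = -24.1432 N (compression)
  F[1-3] = +12.8514 N (tension)
  F[2-3] = +23.9973 N (tension)
  F[2-4] = +749.0858 N (tension)
  F[3-4] = -2181.1213 N (compression)
  Rx@0 = -768.3900 N
  Ry@0 = -19.8032 N
  Ry@4 = +2048.4532 N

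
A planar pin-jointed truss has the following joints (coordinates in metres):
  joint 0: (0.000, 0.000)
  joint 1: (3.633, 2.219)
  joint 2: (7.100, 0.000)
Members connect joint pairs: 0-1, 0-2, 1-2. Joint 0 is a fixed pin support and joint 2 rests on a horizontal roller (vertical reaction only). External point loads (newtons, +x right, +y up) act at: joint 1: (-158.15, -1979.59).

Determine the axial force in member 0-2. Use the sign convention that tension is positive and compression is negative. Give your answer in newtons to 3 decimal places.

1505.402

N=3 nodes, M=3 members, R=3 reactions → 2N=6, M+R=6
member 0 (0-1): L=4.2571, (cx,cy)=(0.8534,0.5213)
member 1 (0-2): L=7.1000, (cx,cy)=(1.0000,0.0000)
member 2 (1-2): L=4.1163, (cx,cy)=(0.8423,-0.5391)
solve A·x = −loads:
  F[0-1] = -1949.3139 N (compression)
  F[0-2] = +1505.4018 N (tension)
  F[1-2] = -1787.3401 N (compression)
  Rx@0 = +158.1500 N
  Ry@0 = +1016.0808 N
  Ry@2 = +963.5092 N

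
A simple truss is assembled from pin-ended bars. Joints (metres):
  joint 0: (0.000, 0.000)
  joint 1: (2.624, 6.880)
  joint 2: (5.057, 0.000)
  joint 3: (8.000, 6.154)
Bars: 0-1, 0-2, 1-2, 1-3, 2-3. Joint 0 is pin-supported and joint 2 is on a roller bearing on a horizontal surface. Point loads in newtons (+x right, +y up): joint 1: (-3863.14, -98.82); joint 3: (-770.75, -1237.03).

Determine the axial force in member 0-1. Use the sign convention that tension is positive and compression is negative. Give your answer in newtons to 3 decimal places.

N=4 nodes, M=5 members, R=3 reactions → 2N=8, M+R=8
member 0 (0-1): L=7.3634, (cx,cy)=(0.3564,0.9343)
member 1 (0-2): L=5.0570, (cx,cy)=(1.0000,0.0000)
member 2 (1-2): L=7.2975, (cx,cy)=(0.3334,-0.9428)
member 3 (1-3): L=5.4248, (cx,cy)=(0.9910,-0.1338)
member 4 (2-3): L=6.8215, (cx,cy)=(0.4314,0.9021)
solve A·x = −loads:
  F[0-1] = -5909.2915 N (compression)
  F[0-2] = -2528.0742 N (compression)
  F[1-2] = +5775.7105 N (tension)
  F[1-3] = -169.8292 N (compression)
  F[2-3] = -1396.4007 N (compression)
  Rx@0 = +4633.8900 N
  Ry@0 = +5521.3463 N
  Ry@2 = -4185.4963 N

-5909.291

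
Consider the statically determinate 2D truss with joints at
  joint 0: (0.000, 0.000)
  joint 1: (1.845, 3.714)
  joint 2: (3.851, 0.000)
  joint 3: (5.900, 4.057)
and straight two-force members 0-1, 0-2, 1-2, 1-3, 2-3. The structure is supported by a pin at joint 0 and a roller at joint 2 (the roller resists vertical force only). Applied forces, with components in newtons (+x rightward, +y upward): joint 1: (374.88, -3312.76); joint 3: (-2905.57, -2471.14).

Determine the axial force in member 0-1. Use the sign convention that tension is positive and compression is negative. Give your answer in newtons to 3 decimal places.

-3472.897

N=4 nodes, M=5 members, R=3 reactions → 2N=8, M+R=8
member 0 (0-1): L=4.1470, (cx,cy)=(0.4449,0.8956)
member 1 (0-2): L=3.8510, (cx,cy)=(1.0000,0.0000)
member 2 (1-2): L=4.2211, (cx,cy)=(0.4752,-0.8799)
member 3 (1-3): L=4.0695, (cx,cy)=(0.9964,0.0843)
member 4 (2-3): L=4.5451, (cx,cy)=(0.4508,0.8926)
solve A·x = −loads:
  F[0-1] = -3472.8975 N (compression)
  F[0-2] = -985.6077 N (compression)
  F[1-2] = -396.6050 N (compression)
  F[1-3] = -1737.6672 N (compression)
  F[2-3] = -2604.3447 N (compression)
  Rx@0 = +2530.6900 N
  Ry@0 = +3110.2633 N
  Ry@2 = +2673.6367 N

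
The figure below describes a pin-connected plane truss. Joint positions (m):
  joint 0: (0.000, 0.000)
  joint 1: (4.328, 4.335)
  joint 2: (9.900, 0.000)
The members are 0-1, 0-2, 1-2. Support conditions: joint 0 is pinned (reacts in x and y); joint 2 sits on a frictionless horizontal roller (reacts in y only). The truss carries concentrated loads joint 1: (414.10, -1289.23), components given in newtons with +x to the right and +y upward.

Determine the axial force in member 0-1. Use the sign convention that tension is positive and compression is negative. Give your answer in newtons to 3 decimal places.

-769.120

N=3 nodes, M=3 members, R=3 reactions → 2N=6, M+R=6
member 0 (0-1): L=6.1257, (cx,cy)=(0.7065,0.7077)
member 1 (0-2): L=9.9000, (cx,cy)=(1.0000,0.0000)
member 2 (1-2): L=7.0597, (cx,cy)=(0.7893,-0.6140)
solve A·x = −loads:
  F[0-1] = -769.1204 N (compression)
  F[0-2] = +957.5106 N (tension)
  F[1-2] = -1213.1624 N (compression)
  Rx@0 = -414.1000 N
  Ry@0 = +544.2895 N
  Ry@2 = +744.9405 N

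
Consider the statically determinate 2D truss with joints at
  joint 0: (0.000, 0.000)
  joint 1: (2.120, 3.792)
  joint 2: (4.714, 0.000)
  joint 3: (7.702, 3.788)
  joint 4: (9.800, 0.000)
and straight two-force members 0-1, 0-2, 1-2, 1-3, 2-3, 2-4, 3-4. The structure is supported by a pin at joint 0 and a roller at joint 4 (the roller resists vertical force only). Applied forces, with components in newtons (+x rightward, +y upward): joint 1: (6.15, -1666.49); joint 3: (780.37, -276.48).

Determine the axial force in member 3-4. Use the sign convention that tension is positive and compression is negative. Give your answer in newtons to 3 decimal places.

-1008.030

N=5 nodes, M=7 members, R=3 reactions → 2N=10, M+R=10
member 0 (0-1): L=4.3444, (cx,cy)=(0.4880,0.8729)
member 1 (0-2): L=4.7140, (cx,cy)=(1.0000,0.0000)
member 2 (1-2): L=4.5944, (cx,cy)=(0.5646,-0.8254)
member 3 (1-3): L=5.5820, (cx,cy)=(1.0000,-0.0007)
member 4 (2-3): L=4.8246, (cx,cy)=(0.6193,0.7851)
member 5 (2-4): L=5.0860, (cx,cy)=(1.0000,0.0000)
member 6 (3-4): L=4.3302, (cx,cy)=(0.4845,-0.8748)
solve A·x = −loads:
  F[0-1] = -1215.7361 N (compression)
  F[0-2] = +1379.7827 N (tension)
  F[1-2] = -733.2557 N (compression)
  F[1-3] = -185.4123 N (compression)
  F[2-3] = +770.8211 N (tension)
  F[2-4] = +488.3961 N (tension)
  F[3-4] = -1008.0304 N (compression)
  Rx@0 = -786.5200 N
  Ry@0 = +1061.1567 N
  Ry@4 = +881.8133 N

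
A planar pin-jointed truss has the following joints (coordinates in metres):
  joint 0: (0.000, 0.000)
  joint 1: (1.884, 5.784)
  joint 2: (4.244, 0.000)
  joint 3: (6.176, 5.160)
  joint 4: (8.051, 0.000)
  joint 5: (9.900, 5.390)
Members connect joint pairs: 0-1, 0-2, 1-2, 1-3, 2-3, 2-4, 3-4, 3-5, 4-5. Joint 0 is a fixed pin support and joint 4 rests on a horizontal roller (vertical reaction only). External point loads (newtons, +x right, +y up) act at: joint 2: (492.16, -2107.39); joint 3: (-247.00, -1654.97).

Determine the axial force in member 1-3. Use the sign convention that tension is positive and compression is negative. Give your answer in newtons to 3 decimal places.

N=6 nodes, M=9 members, R=3 reactions → 2N=12, M+R=12
member 0 (0-1): L=6.0831, (cx,cy)=(0.3097,0.9508)
member 1 (0-2): L=4.2440, (cx,cy)=(1.0000,0.0000)
member 2 (1-2): L=6.2469, (cx,cy)=(0.3778,-0.9259)
member 3 (1-3): L=4.3371, (cx,cy)=(0.9896,-0.1439)
member 4 (2-3): L=5.5098, (cx,cy)=(0.3506,0.9365)
member 5 (2-4): L=3.8070, (cx,cy)=(1.0000,0.0000)
member 6 (3-4): L=5.4901, (cx,cy)=(0.3415,-0.9399)
member 7 (3-5): L=3.7311, (cx,cy)=(0.9981,0.0616)
member 8 (4-5): L=5.6983, (cx,cy)=(0.3245,0.9459)
solve A·x = −loads:
  F[0-1] = -1619.8819 N (compression)
  F[0-2] = +746.8544 N (tension)
  F[1-2] = +1852.1608 N (tension)
  F[1-3] = -1214.0439 N (compression)
  F[2-3] = +419.0958 N (tension)
  F[2-4] = +807.4586 N (tension)
  F[3-4] = -2364.2830 N (compression)
  F[3-5] = -0.0000 N (compression)
  F[4-5] = +0.0000 N (tension)
  Rx@0 = -245.1600 N
  Ry@0 = +1540.2338 N
  Ry@4 = +2222.1262 N

-1214.044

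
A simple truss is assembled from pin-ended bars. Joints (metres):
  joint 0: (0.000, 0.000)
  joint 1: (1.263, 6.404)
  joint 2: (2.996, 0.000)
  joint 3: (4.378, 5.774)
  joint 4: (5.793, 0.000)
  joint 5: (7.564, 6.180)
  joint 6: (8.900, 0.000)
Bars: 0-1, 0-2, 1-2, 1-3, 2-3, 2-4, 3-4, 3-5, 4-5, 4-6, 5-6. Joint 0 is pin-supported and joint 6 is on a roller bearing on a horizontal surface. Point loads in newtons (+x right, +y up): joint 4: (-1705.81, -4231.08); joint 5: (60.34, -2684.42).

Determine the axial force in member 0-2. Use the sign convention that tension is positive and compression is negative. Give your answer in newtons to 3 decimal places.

-1282.951

N=7 nodes, M=11 members, R=3 reactions → 2N=14, M+R=14
member 0 (0-1): L=6.5274, (cx,cy)=(0.1935,0.9811)
member 1 (0-2): L=2.9960, (cx,cy)=(1.0000,0.0000)
member 2 (1-2): L=6.6343, (cx,cy)=(0.2612,-0.9653)
member 3 (1-3): L=3.1781, (cx,cy)=(0.9802,-0.1982)
member 4 (2-3): L=5.9371, (cx,cy)=(0.2328,0.9725)
member 5 (2-4): L=2.7970, (cx,cy)=(1.0000,0.0000)
member 6 (3-4): L=5.9449, (cx,cy)=(0.2380,-0.9713)
member 7 (3-5): L=3.2118, (cx,cy)=(0.9920,0.1264)
member 8 (4-5): L=6.4288, (cx,cy)=(0.2755,0.9613)
member 9 (4-6): L=3.1070, (cx,cy)=(1.0000,0.0000)
member 10 (5-6): L=6.3228, (cx,cy)=(0.2113,-0.9774)
solve A·x = −loads:
  F[0-1] = -1873.5475 N (compression)
  F[0-2] = -1282.9511 N (compression)
  F[1-2] = +2094.8644 N (tension)
  F[1-3] = -928.1515 N (compression)
  F[2-3] = -2079.2463 N (compression)
  F[2-4] = -251.7432 N (compression)
  F[3-4] = +1657.8955 N (tension)
  F[3-5] = -1802.8027 N (compression)
  F[4-5] = +2726.3235 N (tension)
  F[4-6] = +1097.6298 N (tension)
  F[5-6] = -5194.6484 N (compression)
  Rx@0 = +1645.4700 N
  Ry@0 = +1838.1404 N
  Ry@6 = +5077.3596 N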